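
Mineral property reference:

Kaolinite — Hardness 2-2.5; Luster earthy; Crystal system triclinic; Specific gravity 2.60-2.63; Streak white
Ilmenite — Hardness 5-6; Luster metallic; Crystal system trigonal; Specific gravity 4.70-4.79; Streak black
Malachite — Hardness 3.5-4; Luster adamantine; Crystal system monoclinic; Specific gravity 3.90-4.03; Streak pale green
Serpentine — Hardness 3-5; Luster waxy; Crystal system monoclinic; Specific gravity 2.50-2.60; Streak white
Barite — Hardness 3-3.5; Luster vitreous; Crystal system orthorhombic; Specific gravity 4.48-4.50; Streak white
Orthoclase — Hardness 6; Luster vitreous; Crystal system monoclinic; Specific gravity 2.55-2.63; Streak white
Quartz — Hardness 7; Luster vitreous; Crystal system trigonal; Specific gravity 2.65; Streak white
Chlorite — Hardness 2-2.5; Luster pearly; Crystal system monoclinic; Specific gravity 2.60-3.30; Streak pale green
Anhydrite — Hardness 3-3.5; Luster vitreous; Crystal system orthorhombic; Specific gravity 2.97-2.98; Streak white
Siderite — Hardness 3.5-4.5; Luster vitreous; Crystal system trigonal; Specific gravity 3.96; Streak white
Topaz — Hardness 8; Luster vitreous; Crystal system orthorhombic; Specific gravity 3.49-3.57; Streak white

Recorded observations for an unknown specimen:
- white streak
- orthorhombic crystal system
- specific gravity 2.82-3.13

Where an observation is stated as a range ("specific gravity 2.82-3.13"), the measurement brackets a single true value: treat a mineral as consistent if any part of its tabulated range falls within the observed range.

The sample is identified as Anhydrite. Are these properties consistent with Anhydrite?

Consistent

White streak — fits Anhydrite (white streak).
Orthorhombic crystal system — fits Anhydrite (orthorhombic system).
Specific gravity 2.82-3.13 — fits Anhydrite (SG 2.97-2.98).
All observations are consistent with the tabulated values for Anhydrite.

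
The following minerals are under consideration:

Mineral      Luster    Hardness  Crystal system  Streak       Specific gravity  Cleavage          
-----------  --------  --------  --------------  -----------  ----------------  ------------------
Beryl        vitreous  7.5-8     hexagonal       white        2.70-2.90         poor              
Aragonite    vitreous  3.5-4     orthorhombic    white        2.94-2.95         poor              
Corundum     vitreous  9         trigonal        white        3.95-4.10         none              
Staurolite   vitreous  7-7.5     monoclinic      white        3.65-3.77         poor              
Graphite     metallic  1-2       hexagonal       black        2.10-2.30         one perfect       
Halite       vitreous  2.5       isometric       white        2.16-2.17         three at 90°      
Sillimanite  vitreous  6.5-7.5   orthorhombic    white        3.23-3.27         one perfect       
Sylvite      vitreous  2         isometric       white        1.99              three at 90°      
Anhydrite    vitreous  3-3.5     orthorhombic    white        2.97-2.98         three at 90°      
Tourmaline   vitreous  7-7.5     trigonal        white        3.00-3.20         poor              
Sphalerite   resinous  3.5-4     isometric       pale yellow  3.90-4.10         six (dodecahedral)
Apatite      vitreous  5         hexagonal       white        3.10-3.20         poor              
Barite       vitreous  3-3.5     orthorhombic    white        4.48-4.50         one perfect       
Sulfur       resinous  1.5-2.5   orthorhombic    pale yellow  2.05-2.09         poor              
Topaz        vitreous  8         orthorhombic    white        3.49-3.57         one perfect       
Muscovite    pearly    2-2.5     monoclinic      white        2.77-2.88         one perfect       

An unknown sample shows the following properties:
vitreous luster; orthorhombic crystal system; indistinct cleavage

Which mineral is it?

Vitreous luster is inconsistent with Graphite, Sphalerite, Sulfur, Muscovite.
Orthorhombic crystal system: narrows the field to Aragonite, Sillimanite, Anhydrite, Barite, Topaz.
Indistinct cleavage: leaves Aragonite.
Aragonite is the sole remaining match.

Aragonite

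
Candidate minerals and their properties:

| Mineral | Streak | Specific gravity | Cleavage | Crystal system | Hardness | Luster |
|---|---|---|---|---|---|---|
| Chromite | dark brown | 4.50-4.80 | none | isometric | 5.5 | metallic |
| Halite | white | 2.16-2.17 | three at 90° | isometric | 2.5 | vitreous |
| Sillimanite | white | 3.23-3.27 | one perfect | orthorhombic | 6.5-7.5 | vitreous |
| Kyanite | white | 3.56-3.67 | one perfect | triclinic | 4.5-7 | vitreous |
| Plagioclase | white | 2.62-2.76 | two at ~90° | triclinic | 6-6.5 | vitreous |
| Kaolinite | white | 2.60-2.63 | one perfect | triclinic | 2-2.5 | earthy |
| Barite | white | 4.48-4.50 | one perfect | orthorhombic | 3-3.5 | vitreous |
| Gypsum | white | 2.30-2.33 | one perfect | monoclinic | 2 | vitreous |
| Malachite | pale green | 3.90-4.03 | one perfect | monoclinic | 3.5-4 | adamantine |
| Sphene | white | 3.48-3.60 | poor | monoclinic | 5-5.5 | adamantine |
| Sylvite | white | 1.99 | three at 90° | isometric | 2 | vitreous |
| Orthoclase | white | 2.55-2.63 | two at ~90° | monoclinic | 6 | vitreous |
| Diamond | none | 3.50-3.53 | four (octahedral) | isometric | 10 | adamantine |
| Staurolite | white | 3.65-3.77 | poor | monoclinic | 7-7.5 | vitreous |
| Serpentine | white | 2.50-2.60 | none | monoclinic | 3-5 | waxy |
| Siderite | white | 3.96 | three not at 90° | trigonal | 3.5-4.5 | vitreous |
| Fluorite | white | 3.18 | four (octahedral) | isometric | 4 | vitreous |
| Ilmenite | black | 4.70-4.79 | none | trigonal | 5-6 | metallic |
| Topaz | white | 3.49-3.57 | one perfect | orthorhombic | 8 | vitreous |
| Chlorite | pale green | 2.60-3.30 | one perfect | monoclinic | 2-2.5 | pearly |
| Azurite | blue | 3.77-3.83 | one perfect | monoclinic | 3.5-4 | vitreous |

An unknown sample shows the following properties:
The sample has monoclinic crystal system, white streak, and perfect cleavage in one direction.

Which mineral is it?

Gypsum

Monoclinic crystal system: Gypsum, Malachite, Sphene, Orthoclase, Staurolite, Serpentine, Chlorite, Azurite remain.
White streak eliminates Malachite, Chlorite, Azurite.
Perfect cleavage in one direction: Gypsum remains.
Only Gypsum satisfies all observations.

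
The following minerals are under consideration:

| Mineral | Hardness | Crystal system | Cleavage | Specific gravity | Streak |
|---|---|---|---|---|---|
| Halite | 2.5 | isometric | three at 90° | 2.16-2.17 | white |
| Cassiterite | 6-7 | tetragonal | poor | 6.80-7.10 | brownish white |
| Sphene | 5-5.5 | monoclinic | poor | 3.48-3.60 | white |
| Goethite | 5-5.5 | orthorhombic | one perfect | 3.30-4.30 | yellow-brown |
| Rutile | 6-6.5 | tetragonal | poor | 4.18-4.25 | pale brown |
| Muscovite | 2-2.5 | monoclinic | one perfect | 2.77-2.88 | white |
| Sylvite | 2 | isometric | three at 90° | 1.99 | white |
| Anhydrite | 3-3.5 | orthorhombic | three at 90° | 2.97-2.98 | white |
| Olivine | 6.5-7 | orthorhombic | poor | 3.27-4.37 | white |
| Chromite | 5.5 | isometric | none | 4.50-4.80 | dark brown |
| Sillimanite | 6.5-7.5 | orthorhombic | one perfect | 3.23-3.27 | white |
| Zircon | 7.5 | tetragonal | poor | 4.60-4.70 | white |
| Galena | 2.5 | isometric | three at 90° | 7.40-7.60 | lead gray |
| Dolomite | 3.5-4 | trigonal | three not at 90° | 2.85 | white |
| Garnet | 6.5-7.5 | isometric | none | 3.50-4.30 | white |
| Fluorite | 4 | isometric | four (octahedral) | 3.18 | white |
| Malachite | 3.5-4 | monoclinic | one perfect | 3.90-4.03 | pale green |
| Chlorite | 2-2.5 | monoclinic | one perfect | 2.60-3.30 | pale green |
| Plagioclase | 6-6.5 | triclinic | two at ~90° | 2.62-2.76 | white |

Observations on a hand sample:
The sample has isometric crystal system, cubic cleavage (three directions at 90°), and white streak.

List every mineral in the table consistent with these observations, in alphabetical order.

Halite, Sylvite

Isometric crystal system — narrows the field to Halite, Sylvite, Chromite, Galena, Garnet, Fluorite.
Cubic cleavage (three directions at 90°) excludes Chromite, Garnet, Fluorite.
White streak excludes Galena.
Consistent with every observation: Halite, Sylvite.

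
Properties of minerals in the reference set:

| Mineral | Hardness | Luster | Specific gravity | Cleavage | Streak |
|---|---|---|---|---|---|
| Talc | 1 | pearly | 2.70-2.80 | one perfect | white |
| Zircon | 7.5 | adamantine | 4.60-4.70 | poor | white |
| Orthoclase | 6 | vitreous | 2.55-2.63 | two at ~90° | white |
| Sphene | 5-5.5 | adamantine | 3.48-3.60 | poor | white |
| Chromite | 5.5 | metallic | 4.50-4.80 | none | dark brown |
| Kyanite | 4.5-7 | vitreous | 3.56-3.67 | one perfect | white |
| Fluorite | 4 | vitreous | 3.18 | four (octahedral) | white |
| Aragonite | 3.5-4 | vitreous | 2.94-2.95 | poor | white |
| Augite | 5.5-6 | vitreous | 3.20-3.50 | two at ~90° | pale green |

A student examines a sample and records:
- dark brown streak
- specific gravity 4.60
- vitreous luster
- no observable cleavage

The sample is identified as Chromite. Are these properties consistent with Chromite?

Dark brown streak — fits Chromite (dark brown streak).
Specific gravity 4.60 — fits Chromite (SG 4.50-4.80).
Vitreous luster — Chromite has metallic luster; which does not match.
No observable cleavage — fits Chromite (cleavage none).
Chromite is excluded by the luster.

No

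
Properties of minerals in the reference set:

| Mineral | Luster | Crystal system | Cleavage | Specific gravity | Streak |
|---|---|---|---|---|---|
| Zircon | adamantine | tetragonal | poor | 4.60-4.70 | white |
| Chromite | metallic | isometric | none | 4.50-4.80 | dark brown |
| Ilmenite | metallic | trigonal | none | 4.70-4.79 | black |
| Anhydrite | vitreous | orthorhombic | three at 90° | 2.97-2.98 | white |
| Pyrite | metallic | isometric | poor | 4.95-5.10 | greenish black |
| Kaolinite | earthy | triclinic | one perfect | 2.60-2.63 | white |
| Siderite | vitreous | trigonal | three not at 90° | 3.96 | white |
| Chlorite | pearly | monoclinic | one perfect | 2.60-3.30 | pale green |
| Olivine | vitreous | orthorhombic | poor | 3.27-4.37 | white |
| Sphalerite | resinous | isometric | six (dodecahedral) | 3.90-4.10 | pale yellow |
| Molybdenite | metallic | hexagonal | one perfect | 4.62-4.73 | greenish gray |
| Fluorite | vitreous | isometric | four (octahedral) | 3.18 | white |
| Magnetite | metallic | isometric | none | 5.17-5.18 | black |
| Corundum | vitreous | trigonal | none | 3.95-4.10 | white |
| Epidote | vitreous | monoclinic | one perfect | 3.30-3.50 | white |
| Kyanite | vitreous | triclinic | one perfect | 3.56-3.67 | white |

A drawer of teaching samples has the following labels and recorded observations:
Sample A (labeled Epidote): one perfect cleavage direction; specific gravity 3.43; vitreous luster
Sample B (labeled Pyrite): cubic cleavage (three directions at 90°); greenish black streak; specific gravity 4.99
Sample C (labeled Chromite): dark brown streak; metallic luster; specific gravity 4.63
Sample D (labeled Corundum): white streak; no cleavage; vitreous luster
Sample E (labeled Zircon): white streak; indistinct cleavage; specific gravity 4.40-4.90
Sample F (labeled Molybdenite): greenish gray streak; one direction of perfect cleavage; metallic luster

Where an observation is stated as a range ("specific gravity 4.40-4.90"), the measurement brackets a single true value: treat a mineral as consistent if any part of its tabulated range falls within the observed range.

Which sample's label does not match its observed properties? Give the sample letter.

Sample A: observations are consistent with Epidote.
Sample B: Pyrite has cleavage poor, but the record shows cubic cleavage (three directions at 90°) — this label is wrong.
Sample C: observations are consistent with Chromite.
Sample D: observations are consistent with Corundum.
Sample E: observations are consistent with Zircon.
Sample F: observations are consistent with Molybdenite.
Sample B is the mislabeled one.

B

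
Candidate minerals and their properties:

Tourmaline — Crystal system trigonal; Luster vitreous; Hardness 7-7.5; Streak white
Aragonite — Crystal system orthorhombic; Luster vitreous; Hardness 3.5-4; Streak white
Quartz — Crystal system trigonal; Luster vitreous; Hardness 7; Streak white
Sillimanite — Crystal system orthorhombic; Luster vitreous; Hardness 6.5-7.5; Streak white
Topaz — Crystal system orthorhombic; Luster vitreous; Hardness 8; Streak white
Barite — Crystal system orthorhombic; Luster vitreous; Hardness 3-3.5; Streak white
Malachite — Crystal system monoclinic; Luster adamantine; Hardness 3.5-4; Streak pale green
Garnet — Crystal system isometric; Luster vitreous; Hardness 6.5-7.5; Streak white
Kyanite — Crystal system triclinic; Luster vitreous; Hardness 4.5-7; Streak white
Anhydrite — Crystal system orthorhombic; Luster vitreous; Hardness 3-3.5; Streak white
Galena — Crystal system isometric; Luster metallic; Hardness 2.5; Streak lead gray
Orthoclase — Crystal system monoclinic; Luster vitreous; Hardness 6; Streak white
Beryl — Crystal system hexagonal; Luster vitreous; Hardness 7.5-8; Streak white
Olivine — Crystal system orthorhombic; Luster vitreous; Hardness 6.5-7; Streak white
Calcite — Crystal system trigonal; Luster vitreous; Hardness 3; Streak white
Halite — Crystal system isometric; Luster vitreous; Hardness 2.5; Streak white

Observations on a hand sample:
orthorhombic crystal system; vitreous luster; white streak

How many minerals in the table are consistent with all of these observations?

Orthorhombic crystal system: narrows the field to Aragonite, Sillimanite, Topaz, Barite, Anhydrite, Olivine.
Vitreous luster: consistent with all remaining minerals.
White streak: all remaining candidates fit.
The minerals that satisfy all observations are Anhydrite, Aragonite, Barite, Olivine, Sillimanite, Topaz.
That is 6 minerals.

6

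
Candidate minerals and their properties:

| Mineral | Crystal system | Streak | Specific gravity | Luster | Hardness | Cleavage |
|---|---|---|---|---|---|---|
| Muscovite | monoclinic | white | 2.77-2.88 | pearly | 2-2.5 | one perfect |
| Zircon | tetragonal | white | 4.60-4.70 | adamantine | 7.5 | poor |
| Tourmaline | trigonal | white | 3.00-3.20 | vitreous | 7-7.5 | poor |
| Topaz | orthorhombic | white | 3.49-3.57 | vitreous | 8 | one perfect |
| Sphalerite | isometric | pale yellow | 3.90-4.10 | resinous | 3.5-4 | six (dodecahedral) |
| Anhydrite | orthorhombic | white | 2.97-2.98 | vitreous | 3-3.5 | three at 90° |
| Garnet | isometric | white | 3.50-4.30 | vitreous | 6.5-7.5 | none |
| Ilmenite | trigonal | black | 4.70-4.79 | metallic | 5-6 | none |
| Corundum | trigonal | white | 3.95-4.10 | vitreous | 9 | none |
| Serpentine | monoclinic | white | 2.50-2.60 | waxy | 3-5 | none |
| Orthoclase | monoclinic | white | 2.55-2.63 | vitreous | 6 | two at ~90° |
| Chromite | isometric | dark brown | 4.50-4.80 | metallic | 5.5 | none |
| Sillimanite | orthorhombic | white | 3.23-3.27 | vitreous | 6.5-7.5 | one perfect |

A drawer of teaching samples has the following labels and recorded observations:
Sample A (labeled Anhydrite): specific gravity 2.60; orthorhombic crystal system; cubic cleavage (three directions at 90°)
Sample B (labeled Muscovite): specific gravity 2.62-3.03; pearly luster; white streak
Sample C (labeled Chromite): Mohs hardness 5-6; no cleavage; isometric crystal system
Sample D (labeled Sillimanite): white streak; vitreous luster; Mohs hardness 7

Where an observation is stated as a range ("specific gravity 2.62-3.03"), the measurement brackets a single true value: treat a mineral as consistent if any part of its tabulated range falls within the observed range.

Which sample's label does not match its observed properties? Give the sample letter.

A

Sample A: Anhydrite has SG 2.97-2.98, but the record shows specific gravity 2.60 — this label is wrong.
Sample B: nothing contradicts Muscovite.
Sample C: nothing contradicts Chromite.
Sample D: nothing contradicts Sillimanite.
Sample A is the mislabeled one.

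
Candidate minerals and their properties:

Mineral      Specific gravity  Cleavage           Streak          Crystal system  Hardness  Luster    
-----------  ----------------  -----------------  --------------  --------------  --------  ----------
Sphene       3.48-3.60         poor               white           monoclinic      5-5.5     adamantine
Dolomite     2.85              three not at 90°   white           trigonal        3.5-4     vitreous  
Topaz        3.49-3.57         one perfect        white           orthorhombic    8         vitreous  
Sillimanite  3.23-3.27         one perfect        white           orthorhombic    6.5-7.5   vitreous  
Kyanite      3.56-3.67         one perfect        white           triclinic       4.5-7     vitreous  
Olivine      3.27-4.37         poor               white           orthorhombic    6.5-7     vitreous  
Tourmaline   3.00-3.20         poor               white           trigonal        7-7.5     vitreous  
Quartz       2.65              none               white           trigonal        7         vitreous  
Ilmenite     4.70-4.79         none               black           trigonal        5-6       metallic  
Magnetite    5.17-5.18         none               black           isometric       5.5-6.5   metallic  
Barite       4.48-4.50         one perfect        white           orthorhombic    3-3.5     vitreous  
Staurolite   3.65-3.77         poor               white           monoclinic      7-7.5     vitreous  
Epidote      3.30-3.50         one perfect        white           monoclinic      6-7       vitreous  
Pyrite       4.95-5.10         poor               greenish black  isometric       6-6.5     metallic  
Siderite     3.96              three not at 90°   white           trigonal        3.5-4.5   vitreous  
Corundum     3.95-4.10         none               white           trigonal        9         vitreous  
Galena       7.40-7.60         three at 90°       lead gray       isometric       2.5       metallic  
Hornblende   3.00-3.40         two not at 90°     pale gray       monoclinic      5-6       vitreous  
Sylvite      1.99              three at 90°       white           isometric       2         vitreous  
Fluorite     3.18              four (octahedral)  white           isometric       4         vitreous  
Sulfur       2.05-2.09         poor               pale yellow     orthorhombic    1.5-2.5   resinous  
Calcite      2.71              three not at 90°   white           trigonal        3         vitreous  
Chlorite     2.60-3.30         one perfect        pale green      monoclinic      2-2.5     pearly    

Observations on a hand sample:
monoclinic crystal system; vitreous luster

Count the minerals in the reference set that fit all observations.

3

Monoclinic crystal system — Sphene, Staurolite, Epidote, Hornblende, Chlorite remain.
Vitreous luster excludes Sphene, Chlorite.
Consistent with every observation: Epidote, Hornblende, Staurolite.
That is 3 minerals.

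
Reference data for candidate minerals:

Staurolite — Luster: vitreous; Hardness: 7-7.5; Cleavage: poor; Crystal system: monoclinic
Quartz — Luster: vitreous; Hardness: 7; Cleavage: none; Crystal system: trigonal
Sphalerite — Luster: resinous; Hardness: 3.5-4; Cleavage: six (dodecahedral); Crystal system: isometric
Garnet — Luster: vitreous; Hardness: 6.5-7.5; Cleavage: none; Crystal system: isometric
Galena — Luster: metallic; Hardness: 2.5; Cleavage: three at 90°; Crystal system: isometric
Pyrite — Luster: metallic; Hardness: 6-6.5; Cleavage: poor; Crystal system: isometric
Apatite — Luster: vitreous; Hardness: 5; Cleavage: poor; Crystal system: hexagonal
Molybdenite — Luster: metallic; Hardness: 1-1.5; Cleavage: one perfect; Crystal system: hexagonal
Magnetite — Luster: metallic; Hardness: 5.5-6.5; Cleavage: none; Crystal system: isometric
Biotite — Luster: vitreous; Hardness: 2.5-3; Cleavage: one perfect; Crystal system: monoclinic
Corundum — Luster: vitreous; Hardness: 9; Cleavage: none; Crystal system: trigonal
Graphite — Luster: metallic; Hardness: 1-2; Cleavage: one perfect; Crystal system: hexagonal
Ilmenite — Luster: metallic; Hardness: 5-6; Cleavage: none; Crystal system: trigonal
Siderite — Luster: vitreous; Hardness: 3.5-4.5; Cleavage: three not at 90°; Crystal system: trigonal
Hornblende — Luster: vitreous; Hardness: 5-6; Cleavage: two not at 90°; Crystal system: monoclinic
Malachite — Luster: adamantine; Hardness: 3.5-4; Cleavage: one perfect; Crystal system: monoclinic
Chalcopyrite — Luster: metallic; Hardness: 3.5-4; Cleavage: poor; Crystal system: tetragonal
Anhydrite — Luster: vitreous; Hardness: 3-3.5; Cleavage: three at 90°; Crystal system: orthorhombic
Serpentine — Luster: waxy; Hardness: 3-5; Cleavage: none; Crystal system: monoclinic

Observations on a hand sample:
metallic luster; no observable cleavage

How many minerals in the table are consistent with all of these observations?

2

Metallic luster — narrows the field to Galena, Pyrite, Molybdenite, Magnetite, Graphite, Ilmenite, Chalcopyrite.
No observable cleavage — only Magnetite, Ilmenite remain.
The minerals that satisfy all observations are Ilmenite, Magnetite.
That is 2 minerals.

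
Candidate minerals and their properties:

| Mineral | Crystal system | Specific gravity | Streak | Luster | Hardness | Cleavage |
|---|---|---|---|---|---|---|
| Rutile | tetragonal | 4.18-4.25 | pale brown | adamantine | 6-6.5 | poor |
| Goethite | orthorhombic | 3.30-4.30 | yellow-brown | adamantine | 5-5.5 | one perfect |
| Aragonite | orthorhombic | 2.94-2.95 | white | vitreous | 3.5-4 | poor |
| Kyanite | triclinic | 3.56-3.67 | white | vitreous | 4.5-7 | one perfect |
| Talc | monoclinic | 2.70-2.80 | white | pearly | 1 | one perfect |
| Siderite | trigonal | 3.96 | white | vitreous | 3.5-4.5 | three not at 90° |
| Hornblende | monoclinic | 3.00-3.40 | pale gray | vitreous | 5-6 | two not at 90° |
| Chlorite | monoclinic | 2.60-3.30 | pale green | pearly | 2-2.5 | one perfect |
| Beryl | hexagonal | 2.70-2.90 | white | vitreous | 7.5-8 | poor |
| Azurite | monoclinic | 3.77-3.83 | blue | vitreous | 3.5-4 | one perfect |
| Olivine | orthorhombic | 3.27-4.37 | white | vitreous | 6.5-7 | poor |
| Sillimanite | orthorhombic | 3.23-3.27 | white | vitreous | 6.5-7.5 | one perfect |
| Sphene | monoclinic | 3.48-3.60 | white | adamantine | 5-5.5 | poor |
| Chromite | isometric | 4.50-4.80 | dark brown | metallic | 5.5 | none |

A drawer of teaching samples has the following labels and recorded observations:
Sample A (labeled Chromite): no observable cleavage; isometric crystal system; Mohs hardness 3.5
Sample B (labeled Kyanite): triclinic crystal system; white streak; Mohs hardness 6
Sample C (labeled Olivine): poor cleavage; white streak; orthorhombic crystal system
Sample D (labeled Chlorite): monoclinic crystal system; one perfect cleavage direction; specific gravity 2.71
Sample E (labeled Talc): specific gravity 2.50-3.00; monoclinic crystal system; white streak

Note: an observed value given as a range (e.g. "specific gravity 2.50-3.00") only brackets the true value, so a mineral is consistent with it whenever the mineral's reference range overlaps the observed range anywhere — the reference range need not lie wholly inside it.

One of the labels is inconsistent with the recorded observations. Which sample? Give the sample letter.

A

Sample A: Mohs hardness 3.5 is outside the reference for Chromite (hardness 5.5) — mislabeled.
Sample B: observations are consistent with Kyanite.
Sample C: observations are consistent with Olivine.
Sample D: observations are consistent with Chlorite.
Sample E: observations are consistent with Talc.
Sample A is the mislabeled one.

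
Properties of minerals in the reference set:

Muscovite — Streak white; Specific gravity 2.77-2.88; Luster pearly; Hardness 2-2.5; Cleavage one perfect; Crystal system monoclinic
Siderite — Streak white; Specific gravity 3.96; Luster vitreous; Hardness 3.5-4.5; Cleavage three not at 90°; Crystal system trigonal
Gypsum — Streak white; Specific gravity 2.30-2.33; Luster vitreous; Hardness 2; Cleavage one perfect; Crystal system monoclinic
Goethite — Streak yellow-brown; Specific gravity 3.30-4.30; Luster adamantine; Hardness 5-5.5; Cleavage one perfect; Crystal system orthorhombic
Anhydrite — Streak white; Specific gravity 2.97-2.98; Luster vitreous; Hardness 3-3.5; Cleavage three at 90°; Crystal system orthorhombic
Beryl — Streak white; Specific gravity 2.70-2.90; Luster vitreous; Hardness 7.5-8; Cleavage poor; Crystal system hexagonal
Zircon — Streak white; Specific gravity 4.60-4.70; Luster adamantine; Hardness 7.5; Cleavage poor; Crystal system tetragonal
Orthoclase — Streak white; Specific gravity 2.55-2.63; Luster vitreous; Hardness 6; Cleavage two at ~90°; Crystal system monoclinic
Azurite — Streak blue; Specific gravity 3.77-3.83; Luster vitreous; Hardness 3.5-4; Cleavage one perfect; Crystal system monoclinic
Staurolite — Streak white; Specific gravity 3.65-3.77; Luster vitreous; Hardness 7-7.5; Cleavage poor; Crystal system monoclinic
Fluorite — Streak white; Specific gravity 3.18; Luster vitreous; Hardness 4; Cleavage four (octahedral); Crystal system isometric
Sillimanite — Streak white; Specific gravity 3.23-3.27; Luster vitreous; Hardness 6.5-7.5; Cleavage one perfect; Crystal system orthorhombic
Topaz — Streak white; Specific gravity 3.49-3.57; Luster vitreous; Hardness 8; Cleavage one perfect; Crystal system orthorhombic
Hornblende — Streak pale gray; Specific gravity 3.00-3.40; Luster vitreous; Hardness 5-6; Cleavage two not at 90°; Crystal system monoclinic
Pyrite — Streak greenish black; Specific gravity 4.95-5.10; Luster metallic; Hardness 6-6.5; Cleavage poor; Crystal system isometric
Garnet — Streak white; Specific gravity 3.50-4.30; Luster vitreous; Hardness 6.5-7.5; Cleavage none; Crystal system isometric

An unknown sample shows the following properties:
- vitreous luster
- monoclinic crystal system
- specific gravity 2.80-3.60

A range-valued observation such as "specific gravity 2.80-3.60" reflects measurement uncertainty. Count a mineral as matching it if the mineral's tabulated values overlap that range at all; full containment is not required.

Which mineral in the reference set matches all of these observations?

Hornblende

Vitreous luster is inconsistent with Muscovite, Goethite, Zircon, Pyrite.
Monoclinic crystal system — only Gypsum, Orthoclase, Azurite, Staurolite, Hornblende remain.
Specific gravity 2.80-3.60 — only Hornblende remains.
The only mineral consistent with every observation is Hornblende.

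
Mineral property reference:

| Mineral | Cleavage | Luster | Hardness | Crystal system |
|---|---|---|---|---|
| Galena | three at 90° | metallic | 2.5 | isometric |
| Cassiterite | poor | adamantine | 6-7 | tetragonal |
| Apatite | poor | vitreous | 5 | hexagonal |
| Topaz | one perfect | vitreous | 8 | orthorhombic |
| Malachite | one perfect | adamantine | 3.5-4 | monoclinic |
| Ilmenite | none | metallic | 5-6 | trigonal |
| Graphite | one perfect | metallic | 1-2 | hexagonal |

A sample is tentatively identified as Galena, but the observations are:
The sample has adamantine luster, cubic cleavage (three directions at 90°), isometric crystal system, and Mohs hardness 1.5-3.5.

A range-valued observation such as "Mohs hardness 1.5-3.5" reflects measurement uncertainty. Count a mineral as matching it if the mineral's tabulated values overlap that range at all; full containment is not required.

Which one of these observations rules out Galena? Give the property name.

Adamantine luster: Galena has metallic luster — does not match.
Cubic cleavage (three directions at 90°): Galena has cleavage three at 90° — matches.
Isometric crystal system: Galena has isometric system — matches.
Mohs hardness 1.5-3.5: Galena has hardness 2.5 — matches.
The luster is the one property that does not fit.

luster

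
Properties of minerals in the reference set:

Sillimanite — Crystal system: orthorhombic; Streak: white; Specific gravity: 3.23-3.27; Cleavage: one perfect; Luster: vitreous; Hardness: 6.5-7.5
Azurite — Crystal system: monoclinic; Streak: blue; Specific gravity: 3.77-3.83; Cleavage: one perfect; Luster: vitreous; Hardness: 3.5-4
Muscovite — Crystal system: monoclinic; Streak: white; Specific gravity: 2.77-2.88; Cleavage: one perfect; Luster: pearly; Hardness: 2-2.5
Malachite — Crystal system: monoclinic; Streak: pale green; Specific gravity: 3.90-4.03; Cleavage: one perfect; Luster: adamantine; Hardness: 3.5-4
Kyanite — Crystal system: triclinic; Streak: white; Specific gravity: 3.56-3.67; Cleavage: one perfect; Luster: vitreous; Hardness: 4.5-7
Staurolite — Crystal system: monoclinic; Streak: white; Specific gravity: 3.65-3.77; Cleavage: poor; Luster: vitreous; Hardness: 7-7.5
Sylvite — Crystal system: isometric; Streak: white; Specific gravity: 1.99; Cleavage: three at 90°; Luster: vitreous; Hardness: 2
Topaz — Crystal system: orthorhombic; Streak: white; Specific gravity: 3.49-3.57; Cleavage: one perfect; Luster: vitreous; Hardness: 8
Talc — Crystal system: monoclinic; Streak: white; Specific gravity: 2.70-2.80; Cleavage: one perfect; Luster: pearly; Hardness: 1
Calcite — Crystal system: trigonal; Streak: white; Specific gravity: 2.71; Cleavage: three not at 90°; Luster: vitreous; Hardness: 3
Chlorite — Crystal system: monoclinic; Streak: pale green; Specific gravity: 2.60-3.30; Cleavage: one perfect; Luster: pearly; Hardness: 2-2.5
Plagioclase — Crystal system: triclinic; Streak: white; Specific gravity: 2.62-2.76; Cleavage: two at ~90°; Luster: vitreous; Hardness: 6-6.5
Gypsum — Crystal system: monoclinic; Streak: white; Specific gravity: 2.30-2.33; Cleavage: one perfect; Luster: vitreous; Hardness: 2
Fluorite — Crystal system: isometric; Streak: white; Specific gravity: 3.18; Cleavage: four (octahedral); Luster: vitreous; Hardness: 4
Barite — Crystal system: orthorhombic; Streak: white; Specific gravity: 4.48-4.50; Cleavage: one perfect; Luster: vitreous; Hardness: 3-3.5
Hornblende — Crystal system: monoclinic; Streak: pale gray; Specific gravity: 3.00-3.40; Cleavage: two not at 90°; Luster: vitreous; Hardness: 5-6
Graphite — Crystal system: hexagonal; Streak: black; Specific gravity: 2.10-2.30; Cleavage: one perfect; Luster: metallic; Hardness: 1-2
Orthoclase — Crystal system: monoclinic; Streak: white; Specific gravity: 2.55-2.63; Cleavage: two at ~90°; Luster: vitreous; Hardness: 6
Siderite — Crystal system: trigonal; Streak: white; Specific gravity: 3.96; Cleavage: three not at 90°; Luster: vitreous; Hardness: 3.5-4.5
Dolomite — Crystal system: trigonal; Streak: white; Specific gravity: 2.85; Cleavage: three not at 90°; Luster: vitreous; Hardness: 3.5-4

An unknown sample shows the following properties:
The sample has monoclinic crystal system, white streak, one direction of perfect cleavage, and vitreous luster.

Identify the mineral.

Gypsum

Monoclinic crystal system — Azurite, Muscovite, Malachite, Staurolite, Talc, Chlorite, Gypsum, Hornblende, Orthoclase remain.
White streak is inconsistent with Azurite, Malachite, Chlorite, Hornblende.
One direction of perfect cleavage excludes Staurolite, Orthoclase.
Vitreous luster — leaves Gypsum.
Gypsum is the sole remaining match.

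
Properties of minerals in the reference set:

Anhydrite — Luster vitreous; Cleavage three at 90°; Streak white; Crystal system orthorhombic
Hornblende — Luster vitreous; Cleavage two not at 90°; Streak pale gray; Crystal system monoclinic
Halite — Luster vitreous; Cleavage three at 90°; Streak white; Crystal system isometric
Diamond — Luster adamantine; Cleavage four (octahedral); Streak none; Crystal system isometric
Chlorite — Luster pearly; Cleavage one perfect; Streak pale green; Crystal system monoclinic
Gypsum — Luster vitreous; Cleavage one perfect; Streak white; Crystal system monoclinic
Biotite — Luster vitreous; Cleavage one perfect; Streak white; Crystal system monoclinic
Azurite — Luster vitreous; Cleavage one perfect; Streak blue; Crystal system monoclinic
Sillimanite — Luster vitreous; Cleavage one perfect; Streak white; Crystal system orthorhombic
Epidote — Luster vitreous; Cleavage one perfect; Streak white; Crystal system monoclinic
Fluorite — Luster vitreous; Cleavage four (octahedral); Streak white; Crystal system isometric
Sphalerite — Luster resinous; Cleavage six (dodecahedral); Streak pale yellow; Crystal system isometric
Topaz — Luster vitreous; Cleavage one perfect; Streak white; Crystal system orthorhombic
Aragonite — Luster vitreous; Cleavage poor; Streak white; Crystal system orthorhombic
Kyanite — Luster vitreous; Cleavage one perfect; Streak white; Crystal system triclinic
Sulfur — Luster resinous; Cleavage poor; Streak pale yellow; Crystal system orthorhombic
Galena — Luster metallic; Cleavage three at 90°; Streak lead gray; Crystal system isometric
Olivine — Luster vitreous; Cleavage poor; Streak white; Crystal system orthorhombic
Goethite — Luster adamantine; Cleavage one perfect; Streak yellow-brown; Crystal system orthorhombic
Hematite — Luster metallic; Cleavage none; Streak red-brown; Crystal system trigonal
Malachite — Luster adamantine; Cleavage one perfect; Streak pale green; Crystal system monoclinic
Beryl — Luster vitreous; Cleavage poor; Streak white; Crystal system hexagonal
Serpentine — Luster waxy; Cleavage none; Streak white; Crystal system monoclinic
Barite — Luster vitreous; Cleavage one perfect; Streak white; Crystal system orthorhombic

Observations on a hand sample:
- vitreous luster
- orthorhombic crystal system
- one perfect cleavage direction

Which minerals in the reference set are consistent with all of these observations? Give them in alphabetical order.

Barite, Sillimanite, Topaz

Vitreous luster — Anhydrite, Hornblende, Halite, Gypsum, Biotite, Azurite, Sillimanite, Epidote, Fluorite, Topaz, Aragonite, Kyanite, Olivine, Beryl, Barite remain.
Orthorhombic crystal system — only Anhydrite, Sillimanite, Topaz, Aragonite, Olivine, Barite remain.
One perfect cleavage direction eliminates Anhydrite, Aragonite, Olivine.
Consistent with every observation: Barite, Sillimanite, Topaz.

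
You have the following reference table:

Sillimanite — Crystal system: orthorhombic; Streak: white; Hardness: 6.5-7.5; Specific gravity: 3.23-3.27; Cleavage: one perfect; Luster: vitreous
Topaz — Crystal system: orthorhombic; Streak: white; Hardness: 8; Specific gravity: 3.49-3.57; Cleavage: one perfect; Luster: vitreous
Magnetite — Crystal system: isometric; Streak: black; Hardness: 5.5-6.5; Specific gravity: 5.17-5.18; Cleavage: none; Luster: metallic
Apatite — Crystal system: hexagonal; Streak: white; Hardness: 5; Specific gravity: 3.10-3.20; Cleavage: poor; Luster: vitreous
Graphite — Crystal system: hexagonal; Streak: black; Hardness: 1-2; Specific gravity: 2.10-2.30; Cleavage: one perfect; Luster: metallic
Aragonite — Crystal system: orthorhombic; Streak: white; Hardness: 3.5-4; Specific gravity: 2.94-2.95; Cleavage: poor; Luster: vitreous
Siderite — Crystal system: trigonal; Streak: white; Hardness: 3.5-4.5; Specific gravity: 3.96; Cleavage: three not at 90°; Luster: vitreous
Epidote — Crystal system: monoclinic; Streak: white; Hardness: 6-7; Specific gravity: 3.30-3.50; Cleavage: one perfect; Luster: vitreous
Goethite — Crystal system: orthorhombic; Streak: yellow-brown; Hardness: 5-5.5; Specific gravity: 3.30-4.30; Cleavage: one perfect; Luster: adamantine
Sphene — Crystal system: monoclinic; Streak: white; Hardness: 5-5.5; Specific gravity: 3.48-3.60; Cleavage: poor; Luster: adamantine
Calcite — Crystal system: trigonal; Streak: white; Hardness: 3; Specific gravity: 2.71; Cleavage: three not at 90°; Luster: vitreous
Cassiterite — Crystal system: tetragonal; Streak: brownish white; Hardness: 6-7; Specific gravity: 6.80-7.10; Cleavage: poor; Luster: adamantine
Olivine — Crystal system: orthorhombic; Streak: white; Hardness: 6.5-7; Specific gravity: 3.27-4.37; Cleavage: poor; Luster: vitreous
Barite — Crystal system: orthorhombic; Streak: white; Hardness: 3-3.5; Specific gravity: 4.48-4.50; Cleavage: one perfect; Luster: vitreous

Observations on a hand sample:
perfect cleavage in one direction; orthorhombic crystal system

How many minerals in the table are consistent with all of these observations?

4

Perfect cleavage in one direction — Sillimanite, Topaz, Graphite, Epidote, Goethite, Barite remain.
Orthorhombic crystal system eliminates Graphite, Epidote.
Consistent with every observation: Barite, Goethite, Sillimanite, Topaz.
That is 4 minerals.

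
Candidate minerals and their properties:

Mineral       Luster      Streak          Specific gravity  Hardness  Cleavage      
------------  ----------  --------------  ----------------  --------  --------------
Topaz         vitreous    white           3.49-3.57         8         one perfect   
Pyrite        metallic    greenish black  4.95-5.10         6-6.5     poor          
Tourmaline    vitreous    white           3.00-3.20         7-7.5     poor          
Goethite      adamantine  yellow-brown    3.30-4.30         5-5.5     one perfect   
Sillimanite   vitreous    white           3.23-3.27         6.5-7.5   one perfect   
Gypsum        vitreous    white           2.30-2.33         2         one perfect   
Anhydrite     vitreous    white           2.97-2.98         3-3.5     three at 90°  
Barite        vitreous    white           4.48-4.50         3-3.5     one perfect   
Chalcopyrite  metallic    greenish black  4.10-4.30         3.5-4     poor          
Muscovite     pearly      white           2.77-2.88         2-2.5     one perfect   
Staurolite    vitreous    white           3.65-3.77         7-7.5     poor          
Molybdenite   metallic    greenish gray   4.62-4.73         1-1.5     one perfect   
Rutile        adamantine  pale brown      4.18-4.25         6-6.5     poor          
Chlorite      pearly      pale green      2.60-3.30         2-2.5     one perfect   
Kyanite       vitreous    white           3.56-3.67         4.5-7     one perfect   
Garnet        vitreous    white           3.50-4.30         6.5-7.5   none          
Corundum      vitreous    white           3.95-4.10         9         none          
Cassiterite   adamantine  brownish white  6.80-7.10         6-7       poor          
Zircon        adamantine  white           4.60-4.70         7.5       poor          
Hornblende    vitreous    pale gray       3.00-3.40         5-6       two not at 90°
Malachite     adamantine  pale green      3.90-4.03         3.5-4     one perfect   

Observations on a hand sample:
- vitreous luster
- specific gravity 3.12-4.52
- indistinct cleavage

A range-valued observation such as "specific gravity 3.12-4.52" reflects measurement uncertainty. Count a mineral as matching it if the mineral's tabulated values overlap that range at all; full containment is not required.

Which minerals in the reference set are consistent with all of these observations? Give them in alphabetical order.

Vitreous luster — only Topaz, Tourmaline, Sillimanite, Gypsum, Anhydrite, Barite, Staurolite, Kyanite, Garnet, Corundum, Hornblende remain.
Specific gravity 3.12-4.52 eliminates Gypsum, Anhydrite.
Indistinct cleavage — only Tourmaline, Staurolite remain.
The minerals that satisfy all observations are Staurolite, Tourmaline.

Staurolite, Tourmaline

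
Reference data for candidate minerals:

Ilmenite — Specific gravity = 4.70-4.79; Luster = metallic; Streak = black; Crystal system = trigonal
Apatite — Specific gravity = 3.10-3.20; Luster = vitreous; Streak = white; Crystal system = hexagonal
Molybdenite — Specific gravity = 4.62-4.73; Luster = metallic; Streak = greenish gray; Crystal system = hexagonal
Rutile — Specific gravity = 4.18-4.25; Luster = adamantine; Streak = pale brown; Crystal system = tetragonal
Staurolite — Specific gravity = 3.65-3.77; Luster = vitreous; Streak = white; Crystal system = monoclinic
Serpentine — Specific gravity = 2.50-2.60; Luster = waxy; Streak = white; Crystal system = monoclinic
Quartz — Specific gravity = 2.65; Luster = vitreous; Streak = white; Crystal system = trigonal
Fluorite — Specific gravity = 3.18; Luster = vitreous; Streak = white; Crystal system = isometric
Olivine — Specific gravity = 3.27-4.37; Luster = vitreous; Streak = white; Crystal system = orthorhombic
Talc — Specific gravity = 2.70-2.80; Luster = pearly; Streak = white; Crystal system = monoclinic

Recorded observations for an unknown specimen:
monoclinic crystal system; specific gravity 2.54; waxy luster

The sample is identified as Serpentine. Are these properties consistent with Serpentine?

Monoclinic crystal system — is consistent with Serpentine (monoclinic system).
Specific gravity 2.54 — is consistent with Serpentine (SG 2.50-2.60).
Waxy luster — is consistent with Serpentine (waxy luster).
All observations are consistent with the tabulated values for Serpentine.

Yes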